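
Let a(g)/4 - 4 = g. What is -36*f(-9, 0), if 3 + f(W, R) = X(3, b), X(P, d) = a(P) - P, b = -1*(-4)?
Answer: -792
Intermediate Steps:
a(g) = 16 + 4*g
b = 4
X(P, d) = 16 + 3*P (X(P, d) = (16 + 4*P) - P = 16 + 3*P)
f(W, R) = 22 (f(W, R) = -3 + (16 + 3*3) = -3 + (16 + 9) = -3 + 25 = 22)
-36*f(-9, 0) = -36*22 = -792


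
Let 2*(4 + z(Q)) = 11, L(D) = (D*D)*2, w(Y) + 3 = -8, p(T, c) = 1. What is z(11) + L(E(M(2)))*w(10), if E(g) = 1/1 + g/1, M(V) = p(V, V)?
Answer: -173/2 ≈ -86.500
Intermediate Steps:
M(V) = 1
w(Y) = -11 (w(Y) = -3 - 8 = -11)
E(g) = 1 + g (E(g) = 1*1 + g*1 = 1 + g)
L(D) = 2*D² (L(D) = D²*2 = 2*D²)
z(Q) = 3/2 (z(Q) = -4 + (½)*11 = -4 + 11/2 = 3/2)
z(11) + L(E(M(2)))*w(10) = 3/2 + (2*(1 + 1)²)*(-11) = 3/2 + (2*2²)*(-11) = 3/2 + (2*4)*(-11) = 3/2 + 8*(-11) = 3/2 - 88 = -173/2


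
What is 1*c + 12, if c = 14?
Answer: 26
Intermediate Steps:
1*c + 12 = 1*14 + 12 = 14 + 12 = 26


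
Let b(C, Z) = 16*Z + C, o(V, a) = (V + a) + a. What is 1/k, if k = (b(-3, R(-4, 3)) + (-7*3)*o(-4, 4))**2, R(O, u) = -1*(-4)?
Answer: 1/529 ≈ 0.0018904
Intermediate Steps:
o(V, a) = V + 2*a
R(O, u) = 4
b(C, Z) = C + 16*Z
k = 529 (k = ((-3 + 16*4) + (-7*3)*(-4 + 2*4))**2 = ((-3 + 64) - 21*(-4 + 8))**2 = (61 - 21*4)**2 = (61 - 84)**2 = (-23)**2 = 529)
1/k = 1/529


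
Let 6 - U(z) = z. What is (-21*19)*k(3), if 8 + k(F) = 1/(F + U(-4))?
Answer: 41097/13 ≈ 3161.3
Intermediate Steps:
U(z) = 6 - z
k(F) = -8 + 1/(10 + F) (k(F) = -8 + 1/(F + (6 - 1*(-4))) = -8 + 1/(F + (6 + 4)) = -8 + 1/(F + 10) = -8 + 1/(10 + F))
(-21*19)*k(3) = (-21*19)*((-79 - 8*3)/(10 + 3)) = -399*(-79 - 24)/13 = -399*(-103)/13 = -399*(-103/13) = 41097/13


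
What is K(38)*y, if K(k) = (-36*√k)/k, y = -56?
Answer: 1008*√38/19 ≈ 327.04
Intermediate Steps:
K(k) = -36/√k
K(38)*y = -18*√38/19*(-56) = 1008*√38/19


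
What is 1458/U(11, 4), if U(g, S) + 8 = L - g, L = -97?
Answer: -729/58 ≈ -12.569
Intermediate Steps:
U(g, S) = -105 - g (U(g, S) = -8 + (-97 - g) = -105 - g)
1458/U(11, 4) = 1458/(-105 - 1*11) = 1458/(-105 - 11) = 1458/(-116) = 1458*(-1/116) = -729/58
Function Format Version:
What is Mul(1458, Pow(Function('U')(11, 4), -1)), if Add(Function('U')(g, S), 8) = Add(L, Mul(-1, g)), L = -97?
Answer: Rational(-729, 58) ≈ -12.569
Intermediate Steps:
Function('U')(g, S) = Add(-105, Mul(-1, g)) (Function('U')(g, S) = Add(-8, Add(-97, Mul(-1, g))) = Add(-105, Mul(-1, g)))
Mul(1458, Pow(Function('U')(11, 4), -1)) = Mul(1458, Pow(Add(-105, Mul(-1, 11)), -1)) = Mul(1458, Pow(Add(-105, -11), -1)) = Mul(1458, Pow(-116, -1)) = Mul(1458, Rational(-1, 116)) = Rational(-729, 58)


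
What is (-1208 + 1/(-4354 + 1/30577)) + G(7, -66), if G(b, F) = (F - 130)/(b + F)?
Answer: -9462510102575/7854803163 ≈ -1204.7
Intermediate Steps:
G(b, F) = (-130 + F)/(F + b)
(-1208 + 1/(-4354 + 1/30577)) + G(7, -66) = (-1208 + 1/(-4354 + 1/30577)) + (-130 - 66)/(-66 + 7) = (-1208 + 1/(-4354 + 1/30577)) - 196/(-59) = (-1208 + 1/(-133132257/30577)) - 1/59*(-196) = (-1208 - 30577/133132257) + 196/59 = -160823797033/133132257 + 196/59 = -9462510102575/7854803163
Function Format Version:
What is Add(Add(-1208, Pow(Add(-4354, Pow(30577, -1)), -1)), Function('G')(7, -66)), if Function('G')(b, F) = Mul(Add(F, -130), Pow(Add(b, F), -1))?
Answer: Rational(-9462510102575, 7854803163) ≈ -1204.7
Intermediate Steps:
Function('G')(b, F) = Mul(Pow(Add(F, b), -1), Add(-130, F)) (Function('G')(b, F) = Mul(Add(-130, F), Pow(Add(F, b), -1)) = Mul(Pow(Add(F, b), -1), Add(-130, F)))
Add(Add(-1208, Pow(Add(-4354, Pow(30577, -1)), -1)), Function('G')(7, -66)) = Add(Add(-1208, Pow(Add(-4354, Pow(30577, -1)), -1)), Mul(Pow(Add(-66, 7), -1), Add(-130, -66))) = Add(Add(-1208, Pow(Add(-4354, Rational(1, 30577)), -1)), Mul(Pow(-59, -1), -196)) = Add(Add(-1208, Pow(Rational(-133132257, 30577), -1)), Mul(Rational(-1, 59), -196)) = Add(Add(-1208, Rational(-30577, 133132257)), Rational(196, 59)) = Add(Rational(-160823797033, 133132257), Rational(196, 59)) = Rational(-9462510102575, 7854803163)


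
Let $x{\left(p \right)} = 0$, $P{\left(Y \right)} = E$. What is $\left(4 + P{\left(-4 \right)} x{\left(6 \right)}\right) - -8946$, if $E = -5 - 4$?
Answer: $8950$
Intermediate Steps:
$E = -9$ ($E = -5 - 4 = -9$)
$P{\left(Y \right)} = -9$
$\left(4 + P{\left(-4 \right)} x{\left(6 \right)}\right) - -8946 = \left(4 - 0\right) - -8946 = \left(4 + 0\right) + 8946 = 4 + 8946 = 8950$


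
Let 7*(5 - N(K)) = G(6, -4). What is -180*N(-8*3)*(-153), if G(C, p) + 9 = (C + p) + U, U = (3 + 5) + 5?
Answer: 798660/7 ≈ 1.1409e+5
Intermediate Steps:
U = 13 (U = 8 + 5 = 13)
G(C, p) = 4 + C + p (G(C, p) = -9 + ((C + p) + 13) = -9 + (13 + C + p) = 4 + C + p)
N(K) = 29/7 (N(K) = 5 - (4 + 6 - 4)/7 = 5 - ⅐*6 = 5 - 6/7 = 29/7)
-180*N(-8*3)*(-153) = -180*29/7*(-153) = -5220/7*(-153) = 798660/7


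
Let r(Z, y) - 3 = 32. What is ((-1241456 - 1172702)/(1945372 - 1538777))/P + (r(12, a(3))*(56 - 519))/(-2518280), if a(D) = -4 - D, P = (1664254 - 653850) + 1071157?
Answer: 2741811882268947/426270411387270520 ≈ 0.0064321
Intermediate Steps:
P = 2081561 (P = 1010404 + 1071157 = 2081561)
r(Z, y) = 35 (r(Z, y) = 3 + 32 = 35)
((-1241456 - 1172702)/(1945372 - 1538777))/P + (r(12, a(3))*(56 - 519))/(-2518280) = ((-1241456 - 1172702)/(1945372 - 1538777))/2081561 + (35*(56 - 519))/(-2518280) = -2414158/406595*(1/2081561) + (35*(-463))*(-1/2518280) = -2414158*1/406595*(1/2081561) - 16205*(-1/2518280) = -2414158/406595*1/2081561 + 3241/503656 = -2414158/846352294795 + 3241/503656 = 2741811882268947/426270411387270520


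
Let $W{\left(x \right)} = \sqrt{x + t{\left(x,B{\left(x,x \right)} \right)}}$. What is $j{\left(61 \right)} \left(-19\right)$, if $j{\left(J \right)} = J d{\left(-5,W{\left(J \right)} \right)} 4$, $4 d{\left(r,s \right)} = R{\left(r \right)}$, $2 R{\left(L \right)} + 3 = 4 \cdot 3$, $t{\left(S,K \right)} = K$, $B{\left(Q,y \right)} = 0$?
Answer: $- \frac{10431}{2} \approx -5215.5$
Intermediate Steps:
$R{\left(L \right)} = \frac{9}{2}$ ($R{\left(L \right)} = - \frac{3}{2} + \frac{4 \cdot 3}{2} = - \frac{3}{2} + \frac{1}{2} \cdot 12 = - \frac{3}{2} + 6 = \frac{9}{2}$)
$W{\left(x \right)} = \sqrt{x}$ ($W{\left(x \right)} = \sqrt{x + 0} = \sqrt{x}$)
$d{\left(r,s \right)} = \frac{9}{8}$ ($d{\left(r,s \right)} = \frac{1}{4} \cdot \frac{9}{2} = \frac{9}{8}$)
$j{\left(J \right)} = \frac{9 J}{2}$ ($j{\left(J \right)} = J \frac{9}{8} \cdot 4 = \frac{9 J}{8} \cdot 4 = \frac{9 J}{2}$)
$j{\left(61 \right)} \left(-19\right) = \frac{9}{2} \cdot 61 \left(-19\right) = \frac{549}{2} \left(-19\right) = - \frac{10431}{2}$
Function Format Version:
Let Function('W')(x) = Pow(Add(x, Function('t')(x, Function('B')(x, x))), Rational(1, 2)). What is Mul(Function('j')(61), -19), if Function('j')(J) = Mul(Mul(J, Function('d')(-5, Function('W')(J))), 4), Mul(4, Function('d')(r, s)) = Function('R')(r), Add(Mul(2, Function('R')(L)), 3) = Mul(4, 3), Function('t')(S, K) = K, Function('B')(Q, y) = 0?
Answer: Rational(-10431, 2) ≈ -5215.5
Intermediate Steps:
Function('R')(L) = Rational(9, 2) (Function('R')(L) = Add(Rational(-3, 2), Mul(Rational(1, 2), Mul(4, 3))) = Add(Rational(-3, 2), Mul(Rational(1, 2), 12)) = Add(Rational(-3, 2), 6) = Rational(9, 2))
Function('W')(x) = Pow(x, Rational(1, 2)) (Function('W')(x) = Pow(Add(x, 0), Rational(1, 2)) = Pow(x, Rational(1, 2)))
Function('d')(r, s) = Rational(9, 8) (Function('d')(r, s) = Mul(Rational(1, 4), Rational(9, 2)) = Rational(9, 8))
Function('j')(J) = Mul(Rational(9, 2), J) (Function('j')(J) = Mul(Mul(J, Rational(9, 8)), 4) = Mul(Mul(Rational(9, 8), J), 4) = Mul(Rational(9, 2), J))
Mul(Function('j')(61), -19) = Mul(Mul(Rational(9, 2), 61), -19) = Mul(Rational(549, 2), -19) = Rational(-10431, 2)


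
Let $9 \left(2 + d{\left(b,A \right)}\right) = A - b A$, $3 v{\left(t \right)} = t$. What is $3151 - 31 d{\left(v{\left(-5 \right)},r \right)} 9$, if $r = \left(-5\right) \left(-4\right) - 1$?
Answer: $\frac{6415}{3} \approx 2138.3$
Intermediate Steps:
$v{\left(t \right)} = \frac{t}{3}$
$r = 19$ ($r = 20 - 1 = 19$)
$d{\left(b,A \right)} = -2 + \frac{A}{9} - \frac{A b}{9}$ ($d{\left(b,A \right)} = -2 + \frac{A - b A}{9} = -2 + \frac{A - A b}{9} = -2 - \left(- \frac{A}{9} + \frac{A b}{9}\right) = -2 + \frac{A}{9} - \frac{A b}{9}$)
$3151 - 31 d{\left(v{\left(-5 \right)},r \right)} 9 = 3151 - 31 \left(-2 + \frac{1}{9} \cdot 19 - \frac{19 \cdot \frac{1}{3} \left(-5\right)}{9}\right) 9 = 3151 - 31 \left(-2 + \frac{19}{9} - \frac{19}{9} \left(- \frac{5}{3}\right)\right) 9 = 3151 - 31 \left(-2 + \frac{19}{9} + \frac{95}{27}\right) 9 = 3151 - 31 \cdot \frac{98}{27} \cdot 9 = 3151 - \frac{3038}{27} \cdot 9 = 3151 - \frac{3038}{3} = \frac{6415}{3}$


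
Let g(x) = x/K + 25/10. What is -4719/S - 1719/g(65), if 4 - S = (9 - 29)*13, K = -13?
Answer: 26789/40 ≈ 669.72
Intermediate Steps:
S = 264 (S = 4 - (9 - 29)*13 = 4 - (-20)*13 = 4 - 1*(-260) = 4 + 260 = 264)
g(x) = 5/2 - x/13 (g(x) = x/(-13) + 25/10 = x*(-1/13) + 25*(1/10) = -x/13 + 5/2 = 5/2 - x/13)
-4719/S - 1719/g(65) = -4719/264 - 1719/(5/2 - 1/13*65) = -4719*1/264 - 1719/(5/2 - 5) = -143/8 - 1719/(-5/2) = -143/8 - 1719*(-2/5) = -143/8 + 3438/5 = 26789/40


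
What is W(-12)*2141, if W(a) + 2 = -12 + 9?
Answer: -10705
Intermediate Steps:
W(a) = -5 (W(a) = -2 + (-12 + 9) = -2 - 3 = -5)
W(-12)*2141 = -5*2141 = -10705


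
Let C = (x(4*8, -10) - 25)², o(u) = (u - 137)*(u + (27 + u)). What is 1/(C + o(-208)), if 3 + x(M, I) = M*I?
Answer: 1/255309 ≈ 3.9168e-6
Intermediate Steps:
x(M, I) = -3 + I*M (x(M, I) = -3 + M*I = -3 + I*M)
o(u) = (-137 + u)*(27 + 2*u)
C = 121104 (C = ((-3 - 40*8) - 25)² = ((-3 - 10*32) - 25)² = ((-3 - 320) - 25)² = (-323 - 25)² = (-348)² = 121104)
1/(C + o(-208)) = 1/(121104 + (-3699 - 247*(-208) + 2*(-208)²)) = 1/(121104 + (-3699 + 51376 + 2*43264)) = 1/(121104 + (-3699 + 51376 + 86528)) = 1/(121104 + 134205) = 1/255309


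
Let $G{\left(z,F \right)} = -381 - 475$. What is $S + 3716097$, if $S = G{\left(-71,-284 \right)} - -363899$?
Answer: $4079140$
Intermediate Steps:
$G{\left(z,F \right)} = -856$
$S = 363043$ ($S = -856 - -363899 = -856 + 363899 = 363043$)
$S + 3716097 = 363043 + 3716097 = 4079140$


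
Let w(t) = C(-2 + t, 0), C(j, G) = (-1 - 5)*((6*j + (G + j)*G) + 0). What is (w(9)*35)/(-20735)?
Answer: 1764/4147 ≈ 0.42537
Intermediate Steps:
C(j, G) = -36*j - 6*G*(G + j) (C(j, G) = -6*((6*j + G*(G + j)) + 0) = -6*(6*j + G*(G + j)) = -36*j - 6*G*(G + j))
w(t) = 72 - 36*t (w(t) = -36*(-2 + t) - 6*0² - 6*0*(-2 + t) = (72 - 36*t) - 6*0 + 0 = (72 - 36*t) + 0 + 0 = 72 - 36*t)
(w(9)*35)/(-20735) = ((72 - 36*9)*35)/(-20735) = ((72 - 324)*35)*(-1/20735) = -252*35*(-1/20735) = -8820*(-1/20735) = 1764/4147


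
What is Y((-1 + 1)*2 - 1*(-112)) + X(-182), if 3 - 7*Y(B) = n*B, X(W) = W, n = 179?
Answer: -21319/7 ≈ -3045.6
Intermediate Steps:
Y(B) = 3/7 - 179*B/7
Y((-1 + 1)*2 - 1*(-112)) + X(-182) = (3/7 - 179*((-1 + 1)*2 - 1*(-112))/7) - 182 = (3/7 - 179*(0*2 + 112)/7) - 182 = (3/7 - 179*(0 + 112)/7) - 182 = (3/7 - 179/7*112) - 182 = (3/7 - 2864) - 182 = -20045/7 - 182 = -21319/7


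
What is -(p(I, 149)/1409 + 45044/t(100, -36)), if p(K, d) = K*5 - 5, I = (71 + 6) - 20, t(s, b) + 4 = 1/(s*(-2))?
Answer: 12693174920/1128609 ≈ 11247.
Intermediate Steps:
t(s, b) = -4 - 1/(2*s) (t(s, b) = -4 + 1/(s*(-2)) = -4 + 1/(-2*s) = -4 - 1/(2*s))
I = 57 (I = 77 - 20 = 57)
p(K, d) = -5 + 5*K (p(K, d) = 5*K - 5 = -5 + 5*K)
-(p(I, 149)/1409 + 45044/t(100, -36)) = -((-5 + 5*57)/1409 + 45044/(-4 - ½/100)) = -((-5 + 285)*(1/1409) + 45044/(-4 - ½*1/100)) = -(280*(1/1409) + 45044/(-4 - 1/200)) = -(280/1409 + 45044/(-801/200)) = -(280/1409 + 45044*(-200/801)) = -(280/1409 - 9008800/801) = -1*(-12693174920/1128609) = 12693174920/1128609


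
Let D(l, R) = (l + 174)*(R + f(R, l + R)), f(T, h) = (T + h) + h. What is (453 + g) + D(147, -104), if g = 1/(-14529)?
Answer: -562403062/14529 ≈ -38709.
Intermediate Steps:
f(T, h) = T + 2*h
D(l, R) = (174 + l)*(2*l + 4*R) (D(l, R) = (l + 174)*(R + (R + 2*(l + R))) = (174 + l)*(R + (R + 2*(R + l))) = (174 + l)*(R + (R + (2*R + 2*l))) = (174 + l)*(R + (2*l + 3*R)) = (174 + l)*(2*l + 4*R))
g = -1/14529 ≈ -6.8828e-5
(453 + g) + D(147, -104) = (453 - 1/14529) + (2*147**2 + 348*147 + 696*(-104) + 4*(-104)*147) = 6581636/14529 + (2*21609 + 51156 - 72384 - 61152) = 6581636/14529 + (43218 + 51156 - 72384 - 61152) = 6581636/14529 - 39162 = -562403062/14529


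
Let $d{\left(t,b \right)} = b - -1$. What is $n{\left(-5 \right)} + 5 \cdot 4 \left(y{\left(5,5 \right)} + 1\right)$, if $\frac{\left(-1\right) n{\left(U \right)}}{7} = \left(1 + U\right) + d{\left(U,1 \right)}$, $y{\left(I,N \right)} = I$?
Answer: $134$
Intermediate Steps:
$d{\left(t,b \right)} = 1 + b$ ($d{\left(t,b \right)} = b + 1 = 1 + b$)
$n{\left(U \right)} = -21 - 7 U$ ($n{\left(U \right)} = - 7 \left(\left(1 + U\right) + \left(1 + 1\right)\right) = - 7 \left(\left(1 + U\right) + 2\right) = - 7 \left(3 + U\right) = -21 - 7 U$)
$n{\left(-5 \right)} + 5 \cdot 4 \left(y{\left(5,5 \right)} + 1\right) = \left(-21 - -35\right) + 5 \cdot 4 \left(5 + 1\right) = \left(-21 + 35\right) + 5 \cdot 4 \cdot 6 = 14 + 5 \cdot 24 = 14 + 120 = 134$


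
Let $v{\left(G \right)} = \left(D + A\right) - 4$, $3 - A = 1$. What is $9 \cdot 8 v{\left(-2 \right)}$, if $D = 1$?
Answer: $-72$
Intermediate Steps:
$A = 2$ ($A = 3 - 1 = 2$)
$v{\left(G \right)} = -1$ ($v{\left(G \right)} = \left(1 + 2\right) - 4 = 3 - 4 = -1$)
$9 \cdot 8 v{\left(-2 \right)} = 9 \cdot 8 \left(-1\right) = 72 \left(-1\right) = -72$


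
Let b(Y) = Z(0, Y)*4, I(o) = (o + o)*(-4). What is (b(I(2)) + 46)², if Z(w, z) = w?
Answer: 2116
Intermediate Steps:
I(o) = -8*o (I(o) = (2*o)*(-4) = -8*o)
b(Y) = 0 (b(Y) = 0*4 = 0)
(b(I(2)) + 46)² = (0 + 46)² = 46² = 2116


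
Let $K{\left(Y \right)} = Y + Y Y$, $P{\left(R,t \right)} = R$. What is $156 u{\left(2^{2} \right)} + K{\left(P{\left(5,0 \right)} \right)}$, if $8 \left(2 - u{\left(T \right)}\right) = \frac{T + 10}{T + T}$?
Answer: $\frac{2463}{8} \approx 307.88$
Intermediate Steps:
$K{\left(Y \right)} = Y + Y^{2}$
$u{\left(T \right)} = 2 - \frac{10 + T}{16 T}$ ($u{\left(T \right)} = 2 - \frac{\left(T + 10\right) \frac{1}{T + T}}{8} = 2 - \frac{\left(10 + T\right) \frac{1}{2 T}}{8} = 2 - \frac{\frac{1}{2} \frac{1}{T} \left(10 + T\right)}{8} = 2 - \frac{10 + T}{16 T}$)
$156 u{\left(2^{2} \right)} + K{\left(P{\left(5,0 \right)} \right)} = 156 \frac{-10 + 31 \cdot 2^{2}}{16 \cdot 2^{2}} + 5 \left(1 + 5\right) = 156 \frac{-10 + 31 \cdot 4}{16 \cdot 4} + 5 \cdot 6 = 156 \cdot \frac{1}{16} \cdot \frac{1}{4} \left(-10 + 124\right) + 30 = 156 \cdot \frac{1}{16} \cdot \frac{1}{4} \cdot 114 + 30 = 156 \cdot \frac{57}{32} + 30 = \frac{2223}{8} + 30 = \frac{2463}{8}$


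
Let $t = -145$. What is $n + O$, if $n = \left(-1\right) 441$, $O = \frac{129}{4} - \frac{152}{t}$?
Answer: $- \frac{236467}{580} \approx -407.7$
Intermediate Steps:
$O = \frac{19313}{580}$ ($O = \frac{129}{4} - \frac{152}{-145} = 129 \cdot \frac{1}{4} - - \frac{152}{145} = \frac{129}{4} + \frac{152}{145} = \frac{19313}{580} \approx 33.298$)
$n = -441$
$n + O = -441 + \frac{19313}{580} = - \frac{236467}{580}$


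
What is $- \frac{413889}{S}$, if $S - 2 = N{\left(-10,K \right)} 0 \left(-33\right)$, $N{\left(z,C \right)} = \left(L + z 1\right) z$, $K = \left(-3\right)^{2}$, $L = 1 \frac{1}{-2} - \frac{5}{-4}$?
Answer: $- \frac{413889}{2} \approx -2.0694 \cdot 10^{5}$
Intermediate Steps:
$L = \frac{3}{4}$ ($L = 1 \left(- \frac{1}{2}\right) - - \frac{5}{4} = - \frac{1}{2} + \frac{5}{4} = \frac{3}{4} \approx 0.75$)
$K = 9$
$N{\left(z,C \right)} = z \left(\frac{3}{4} + z\right)$ ($N{\left(z,C \right)} = \left(\frac{3}{4} + z 1\right) z = \left(\frac{3}{4} + z\right) z = z \left(\frac{3}{4} + z\right)$)
$S = 2$ ($S = 2 + \frac{1}{4} \left(-10\right) \left(3 + 4 \left(-10\right)\right) 0 \left(-33\right) = 2 + \frac{1}{4} \left(-10\right) \left(3 - 40\right) 0 \left(-33\right) = 2 + \frac{1}{4} \left(-10\right) \left(-37\right) 0 \left(-33\right) = 2 + \frac{185}{2} \cdot 0 \left(-33\right) = 2 + 0 \left(-33\right) = 2 + 0 = 2$)
$- \frac{413889}{S} = - \frac{413889}{2}$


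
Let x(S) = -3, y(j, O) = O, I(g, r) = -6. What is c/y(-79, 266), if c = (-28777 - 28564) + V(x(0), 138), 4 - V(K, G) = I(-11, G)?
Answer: -57331/266 ≈ -215.53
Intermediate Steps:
V(K, G) = 10 (V(K, G) = 4 - 1*(-6) = 4 + 6 = 10)
c = -57331 (c = (-28777 - 28564) + 10 = -57341 + 10 = -57331)
c/y(-79, 266) = -57331/266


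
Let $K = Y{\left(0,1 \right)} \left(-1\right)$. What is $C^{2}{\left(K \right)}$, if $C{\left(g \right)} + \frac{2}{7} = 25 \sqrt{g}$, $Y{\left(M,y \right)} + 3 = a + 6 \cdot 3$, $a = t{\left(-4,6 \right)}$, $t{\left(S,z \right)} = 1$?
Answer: $- \frac{489996}{49} - \frac{400 i}{7} \approx -9999.9 - 57.143 i$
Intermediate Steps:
$a = 1$
$Y{\left(M,y \right)} = 16$ ($Y{\left(M,y \right)} = -3 + \left(1 + 6 \cdot 3\right) = -3 + \left(1 + 18\right) = -3 + 19 = 16$)
$K = -16$ ($K = 16 \left(-1\right) = -16$)
$C{\left(g \right)} = - \frac{2}{7} + 25 \sqrt{g}$
$C^{2}{\left(K \right)} = \left(- \frac{2}{7} + 25 \sqrt{-16}\right)^{2} = \left(- \frac{2}{7} + 25 \cdot 4 i\right)^{2} = \left(- \frac{2}{7} + 100 i\right)^{2}$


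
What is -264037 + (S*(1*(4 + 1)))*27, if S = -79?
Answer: -274702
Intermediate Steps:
-264037 + (S*(1*(4 + 1)))*27 = -264037 - 79*(4 + 1)*27 = -264037 - 79*5*27 = -264037 - 395*27 = -264037 - 10665 = -274702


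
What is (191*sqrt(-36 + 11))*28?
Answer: 26740*I ≈ 26740.0*I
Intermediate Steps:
(191*sqrt(-36 + 11))*28 = (191*sqrt(-25))*28 = (191*(5*I))*28 = (955*I)*28 = 26740*I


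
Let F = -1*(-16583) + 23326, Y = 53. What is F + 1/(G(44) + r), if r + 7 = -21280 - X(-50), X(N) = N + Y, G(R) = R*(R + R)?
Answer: 695134961/17418 ≈ 39909.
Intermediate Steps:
G(R) = 2*R² (G(R) = R*(2*R) = 2*R²)
X(N) = 53 + N (X(N) = N + 53 = 53 + N)
r = -21290 (r = -7 + (-21280 - (53 - 50)) = -7 + (-21280 - 1*3) = -7 + (-21280 - 3) = -7 - 21283 = -21290)
F = 39909 (F = 16583 + 23326 = 39909)
F + 1/(G(44) + r) = 39909 + 1/(2*44² - 21290) = 39909 + 1/(2*1936 - 21290) = 39909 + 1/(3872 - 21290) = 39909 + 1/(-17418) = 39909 - 1/17418 = 695134961/17418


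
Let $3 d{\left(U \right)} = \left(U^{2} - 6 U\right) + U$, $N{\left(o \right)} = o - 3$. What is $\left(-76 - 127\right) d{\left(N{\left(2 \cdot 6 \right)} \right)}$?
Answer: $-2436$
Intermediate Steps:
$N{\left(o \right)} = -3 + o$ ($N{\left(o \right)} = o - 3 = -3 + o$)
$d{\left(U \right)} = - \frac{5 U}{3} + \frac{U^{2}}{3}$ ($d{\left(U \right)} = \frac{\left(U^{2} - 6 U\right) + U}{3} = \frac{U^{2} - 5 U}{3} = - \frac{5 U}{3} + \frac{U^{2}}{3}$)
$\left(-76 - 127\right) d{\left(N{\left(2 \cdot 6 \right)} \right)} = \left(-76 - 127\right) \frac{\left(-3 + 2 \cdot 6\right) \left(-5 + \left(-3 + 2 \cdot 6\right)\right)}{3} = - 203 \frac{\left(-3 + 12\right) \left(-5 + \left(-3 + 12\right)\right)}{3} = - 203 \cdot \frac{1}{3} \cdot 9 \left(-5 + 9\right) = - 203 \cdot \frac{1}{3} \cdot 9 \cdot 4 = \left(-203\right) 12 = -2436$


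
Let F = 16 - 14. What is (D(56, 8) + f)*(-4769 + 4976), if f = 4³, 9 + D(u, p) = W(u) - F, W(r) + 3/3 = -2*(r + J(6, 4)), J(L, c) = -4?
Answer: -10764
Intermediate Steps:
F = 2
W(r) = 7 - 2*r (W(r) = -1 - 2*(r - 4) = -1 - 2*(-4 + r) = -1 + (8 - 2*r) = 7 - 2*r)
D(u, p) = -4 - 2*u (D(u, p) = -9 + ((7 - 2*u) - 1*2) = -9 + ((7 - 2*u) - 2) = -9 + (5 - 2*u) = -4 - 2*u)
f = 64
(D(56, 8) + f)*(-4769 + 4976) = ((-4 - 2*56) + 64)*(-4769 + 4976) = ((-4 - 112) + 64)*207 = (-116 + 64)*207 = -52*207 = -10764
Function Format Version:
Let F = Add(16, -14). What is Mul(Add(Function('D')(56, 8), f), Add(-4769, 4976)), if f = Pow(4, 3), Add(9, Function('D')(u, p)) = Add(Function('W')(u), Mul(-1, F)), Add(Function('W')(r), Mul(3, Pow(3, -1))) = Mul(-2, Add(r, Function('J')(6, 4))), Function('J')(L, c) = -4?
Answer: -10764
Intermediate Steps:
F = 2
Function('W')(r) = Add(7, Mul(-2, r)) (Function('W')(r) = Add(-1, Mul(-2, Add(r, -4))) = Add(-1, Mul(-2, Add(-4, r))) = Add(-1, Add(8, Mul(-2, r))) = Add(7, Mul(-2, r)))
Function('D')(u, p) = Add(-4, Mul(-2, u)) (Function('D')(u, p) = Add(-9, Add(Add(7, Mul(-2, u)), Mul(-1, 2))) = Add(-9, Add(Add(7, Mul(-2, u)), -2)) = Add(-9, Add(5, Mul(-2, u))) = Add(-4, Mul(-2, u)))
f = 64
Mul(Add(Function('D')(56, 8), f), Add(-4769, 4976)) = Mul(Add(Add(-4, Mul(-2, 56)), 64), Add(-4769, 4976)) = Mul(Add(Add(-4, -112), 64), 207) = Mul(Add(-116, 64), 207) = Mul(-52, 207) = -10764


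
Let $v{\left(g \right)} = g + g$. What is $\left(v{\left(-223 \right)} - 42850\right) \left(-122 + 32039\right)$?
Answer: $-1381878432$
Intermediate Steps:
$v{\left(g \right)} = 2 g$
$\left(v{\left(-223 \right)} - 42850\right) \left(-122 + 32039\right) = \left(2 \left(-223\right) - 42850\right) \left(-122 + 32039\right) = \left(-446 - 42850\right) 31917 = \left(-43296\right) 31917 = -1381878432$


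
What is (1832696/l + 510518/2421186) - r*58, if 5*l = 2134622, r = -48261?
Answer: 3616713877955195743/1292079225423 ≈ 2.7991e+6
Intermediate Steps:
l = 2134622/5 (l = (⅕)*2134622 = 2134622/5 ≈ 4.2692e+5)
(1832696/l + 510518/2421186) - r*58 = (1832696/(2134622/5) + 510518/2421186) - (-48261)*58 = (1832696*(5/2134622) + 510518*(1/2421186)) - 1*(-2799138) = (4581740/1067311 + 255259/1210593) + 2799138 = 5819063110369/1292079225423 + 2799138 = 3616713877955195743/1292079225423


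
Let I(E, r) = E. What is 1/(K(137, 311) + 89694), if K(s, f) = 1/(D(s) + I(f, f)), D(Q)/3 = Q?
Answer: 722/64759069 ≈ 1.1149e-5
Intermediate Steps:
D(Q) = 3*Q
K(s, f) = 1/(f + 3*s) (K(s, f) = 1/(3*s + f) = 1/(f + 3*s))
1/(K(137, 311) + 89694) = 1/(1/(311 + 3*137) + 89694) = 1/(1/(311 + 411) + 89694) = 1/(1/722 + 89694) = 1/(64759069/722) = 722/64759069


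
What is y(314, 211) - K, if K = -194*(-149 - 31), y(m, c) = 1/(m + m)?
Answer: -21929759/628 ≈ -34920.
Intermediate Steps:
y(m, c) = 1/(2*m)
K = 34920 (K = -194*(-180) = 34920)
y(314, 211) - K = (1/2)/314 - 1*34920 = (1/2)*(1/314) - 34920 = 1/628 - 34920 = -21929759/628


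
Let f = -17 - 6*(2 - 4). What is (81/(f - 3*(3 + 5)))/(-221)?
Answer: 81/6409 ≈ 0.012638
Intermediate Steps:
f = -5 (f = -17 - 6*(-2) = -17 - 1*(-12) = -17 + 12 = -5)
(81/(f - 3*(3 + 5)))/(-221) = (81/(-5 - 3*(3 + 5)))/(-221) = -81/(221*(-5 - 3*8)) = -81/(221*(-5 - 24)) = -81/(221*(-29)) = -81*(-1)/(221*29) = -1/221*(-81/29) = 81/6409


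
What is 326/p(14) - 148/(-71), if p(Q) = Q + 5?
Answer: 25958/1349 ≈ 19.242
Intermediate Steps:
p(Q) = 5 + Q
326/p(14) - 148/(-71) = 326/(5 + 14) - 148/(-71) = 326/19 - 148*(-1/71) = 326*(1/19) + 148/71 = 326/19 + 148/71 = 25958/1349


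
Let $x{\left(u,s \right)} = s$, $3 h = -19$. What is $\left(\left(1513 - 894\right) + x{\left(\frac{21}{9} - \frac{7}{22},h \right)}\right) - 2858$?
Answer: $- \frac{6736}{3} \approx -2245.3$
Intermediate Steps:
$h = - \frac{19}{3}$ ($h = \frac{1}{3} \left(-19\right) = - \frac{19}{3} \approx -6.3333$)
$\left(\left(1513 - 894\right) + x{\left(\frac{21}{9} - \frac{7}{22},h \right)}\right) - 2858 = \left(\left(1513 - 894\right) - \frac{19}{3}\right) - 2858 = \left(619 - \frac{19}{3}\right) - 2858 = \frac{1838}{3} - 2858 = - \frac{6736}{3}$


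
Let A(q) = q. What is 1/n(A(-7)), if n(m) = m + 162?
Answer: 1/155 ≈ 0.0064516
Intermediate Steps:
n(m) = 162 + m
1/n(A(-7)) = 1/(162 - 7) = 1/155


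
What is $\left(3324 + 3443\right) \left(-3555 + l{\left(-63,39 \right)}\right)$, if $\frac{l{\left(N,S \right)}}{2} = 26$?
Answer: $-23704801$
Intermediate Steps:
$l{\left(N,S \right)} = 52$ ($l{\left(N,S \right)} = 2 \cdot 26 = 52$)
$\left(3324 + 3443\right) \left(-3555 + l{\left(-63,39 \right)}\right) = \left(3324 + 3443\right) \left(-3555 + 52\right) = 6767 \left(-3503\right) = -23704801$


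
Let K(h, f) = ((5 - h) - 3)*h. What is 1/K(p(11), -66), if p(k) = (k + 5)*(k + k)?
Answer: -1/123200 ≈ -8.1169e-6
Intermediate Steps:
p(k) = 2*k*(5 + k) (p(k) = (5 + k)*(2*k) = 2*k*(5 + k))
K(h, f) = h*(2 - h) (K(h, f) = (2 - h)*h = h*(2 - h))
1/K(p(11), -66) = 1/((2*11*(5 + 11))*(2 - 2*11*(5 + 11))) = 1/((2*11*16)*(2 - 2*11*16)) = 1/(352*(2 - 1*352)) = 1/(352*(2 - 352)) = 1/(352*(-350)) = 1/(-123200) = -1/123200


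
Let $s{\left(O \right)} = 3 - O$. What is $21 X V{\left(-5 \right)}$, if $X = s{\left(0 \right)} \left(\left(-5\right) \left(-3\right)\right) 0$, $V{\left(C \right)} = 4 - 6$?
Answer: $0$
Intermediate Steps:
$V{\left(C \right)} = -2$ ($V{\left(C \right)} = 4 - 6 = -2$)
$X = 0$ ($X = \left(3 - 0\right) \left(\left(-5\right) \left(-3\right)\right) 0 = \left(3 + 0\right) 15 \cdot 0 = 3 \cdot 15 \cdot 0 = 45 \cdot 0 = 0$)
$21 X V{\left(-5 \right)} = 21 \cdot 0 \left(-2\right) = 0 \left(-2\right) = 0$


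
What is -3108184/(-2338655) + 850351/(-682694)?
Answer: 133260949791/1596585736570 ≈ 0.083466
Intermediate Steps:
-3108184/(-2338655) + 850351/(-682694) = -3108184*(-1/2338655) + 850351*(-1/682694) = 3108184/2338655 - 850351/682694 = 133260949791/1596585736570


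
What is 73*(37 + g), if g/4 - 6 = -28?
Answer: -3723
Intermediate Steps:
g = -88 (g = 24 + 4*(-28) = 24 - 112 = -88)
73*(37 + g) = 73*(37 - 88) = 73*(-51) = -3723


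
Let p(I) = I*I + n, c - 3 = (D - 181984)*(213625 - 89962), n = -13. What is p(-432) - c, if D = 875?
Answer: 22396668875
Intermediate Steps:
c = -22396482264 (c = 3 + (875 - 181984)*(213625 - 89962) = 3 - 181109*123663 = 3 - 22396482267 = -22396482264)
p(I) = -13 + I² (p(I) = I*I - 13 = I² - 13 = -13 + I²)
p(-432) - c = (-13 + (-432)²) - 1*(-22396482264) = (-13 + 186624) + 22396482264 = 186611 + 22396482264 = 22396668875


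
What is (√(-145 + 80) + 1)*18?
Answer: 18 + 18*I*√65 ≈ 18.0 + 145.12*I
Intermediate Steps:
(√(-145 + 80) + 1)*18 = (√(-65) + 1)*18 = (I*√65 + 1)*18 = (1 + I*√65)*18 = 18 + 18*I*√65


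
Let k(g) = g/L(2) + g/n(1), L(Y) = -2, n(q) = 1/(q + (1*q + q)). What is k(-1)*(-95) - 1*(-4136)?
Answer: 8747/2 ≈ 4373.5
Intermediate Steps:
n(q) = 1/(3*q) (n(q) = 1/(q + (q + q)) = 1/(q + 2*q) = 1/(3*q))
k(g) = 5*g/2 (k(g) = g/(-2) + g/(((⅓)/1)) = g*(-½) + g/(((⅓)*1)) = -g/2 + g/(⅓) = -g/2 + g*3 = -g/2 + 3*g = 5*g/2)
k(-1)*(-95) - 1*(-4136) = ((5/2)*(-1))*(-95) - 1*(-4136) = -5/2*(-95) + 4136 = 475/2 + 4136 = 8747/2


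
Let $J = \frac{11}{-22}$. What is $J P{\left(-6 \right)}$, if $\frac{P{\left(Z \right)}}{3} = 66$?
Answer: $-99$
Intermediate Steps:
$P{\left(Z \right)} = 198$ ($P{\left(Z \right)} = 3 \cdot 66 = 198$)
$J = - \frac{1}{2}$ ($J = 11 \left(- \frac{1}{22}\right) = - \frac{1}{2} \approx -0.5$)
$J P{\left(-6 \right)} = \left(- \frac{1}{2}\right) 198 = -99$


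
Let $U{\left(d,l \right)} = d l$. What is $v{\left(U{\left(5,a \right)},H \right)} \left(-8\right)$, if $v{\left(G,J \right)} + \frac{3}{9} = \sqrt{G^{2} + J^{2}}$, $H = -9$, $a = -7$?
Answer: $\frac{8}{3} - 8 \sqrt{1306} \approx -286.44$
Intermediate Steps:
$v{\left(G,J \right)} = - \frac{1}{3} + \sqrt{G^{2} + J^{2}}$
$v{\left(U{\left(5,a \right)},H \right)} \left(-8\right) = \left(- \frac{1}{3} + \sqrt{\left(5 \left(-7\right)\right)^{2} + \left(-9\right)^{2}}\right) \left(-8\right) = \left(- \frac{1}{3} + \sqrt{\left(-35\right)^{2} + 81}\right) \left(-8\right) = \left(- \frac{1}{3} + \sqrt{1225 + 81}\right) \left(-8\right) = \left(- \frac{1}{3} + \sqrt{1306}\right) \left(-8\right) = \frac{8}{3} - 8 \sqrt{1306}$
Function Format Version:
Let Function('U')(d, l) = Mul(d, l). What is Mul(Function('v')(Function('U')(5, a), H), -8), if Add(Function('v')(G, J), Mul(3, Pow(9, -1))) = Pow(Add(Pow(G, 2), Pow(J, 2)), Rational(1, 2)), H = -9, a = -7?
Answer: Add(Rational(8, 3), Mul(-8, Pow(1306, Rational(1, 2)))) ≈ -286.44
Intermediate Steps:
Function('v')(G, J) = Add(Rational(-1, 3), Pow(Add(Pow(G, 2), Pow(J, 2)), Rational(1, 2)))
Mul(Function('v')(Function('U')(5, a), H), -8) = Mul(Add(Rational(-1, 3), Pow(Add(Pow(Mul(5, -7), 2), Pow(-9, 2)), Rational(1, 2))), -8) = Mul(Add(Rational(-1, 3), Pow(Add(Pow(-35, 2), 81), Rational(1, 2))), -8) = Mul(Add(Rational(-1, 3), Pow(Add(1225, 81), Rational(1, 2))), -8) = Mul(Add(Rational(-1, 3), Pow(1306, Rational(1, 2))), -8) = Add(Rational(8, 3), Mul(-8, Pow(1306, Rational(1, 2))))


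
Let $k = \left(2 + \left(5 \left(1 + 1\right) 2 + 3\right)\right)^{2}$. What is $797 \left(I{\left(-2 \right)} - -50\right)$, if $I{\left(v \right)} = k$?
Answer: $537975$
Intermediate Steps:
$k = 625$ ($k = \left(2 + \left(5 \cdot 2 \cdot 2 + 3\right)\right)^{2} = \left(2 + \left(10 \cdot 2 + 3\right)\right)^{2} = \left(2 + \left(20 + 3\right)\right)^{2} = \left(2 + 23\right)^{2} = 25^{2} = 625$)
$I{\left(v \right)} = 625$
$797 \left(I{\left(-2 \right)} - -50\right) = 797 \left(625 - -50\right) = 797 \left(625 + 50\right) = 797 \cdot 675 = 537975$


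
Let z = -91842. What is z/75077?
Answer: -91842/75077 ≈ -1.2233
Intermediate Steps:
z/75077 = -91842/75077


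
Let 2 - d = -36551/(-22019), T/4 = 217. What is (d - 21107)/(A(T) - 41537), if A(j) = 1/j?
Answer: 403400869928/793875558185 ≈ 0.50814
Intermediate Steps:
T = 868 (T = 4*217 = 868)
d = 7487/22019 (d = 2 - (-36551)/(-22019) = 2 - (-36551)*(-1)/22019 = 2 - 1*36551/22019 = 2 - 36551/22019 = 7487/22019 ≈ 0.34002)
(d - 21107)/(A(T) - 41537) = (7487/22019 - 21107)/(1/868 - 41537) = -464747546/(22019*(1/868 - 41537)) = -464747546/(22019*(-36054115/868)) = -464747546/22019*(-868/36054115) = 403400869928/793875558185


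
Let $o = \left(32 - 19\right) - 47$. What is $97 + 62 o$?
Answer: $-2011$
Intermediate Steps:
$o = -34$ ($o = 13 - 47 = -34$)
$97 + 62 o = 97 + 62 \left(-34\right) = 97 - 2108 = -2011$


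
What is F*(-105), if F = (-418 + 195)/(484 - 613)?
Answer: -7805/43 ≈ -181.51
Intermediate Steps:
F = 223/129 (F = -223/(-129) = -223*(-1/129) = 223/129 ≈ 1.7287)
F*(-105) = (223/129)*(-105) = -7805/43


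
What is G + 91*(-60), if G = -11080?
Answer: -16540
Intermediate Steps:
G + 91*(-60) = -11080 + 91*(-60) = -11080 - 5460 = -16540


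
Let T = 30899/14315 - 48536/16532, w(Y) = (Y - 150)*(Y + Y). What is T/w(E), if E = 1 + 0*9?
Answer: 45992643/17630840710 ≈ 0.0026086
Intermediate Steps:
E = 1 (E = 1 + 0 = 1)
w(Y) = 2*Y*(-150 + Y) (w(Y) = (-150 + Y)*(2*Y) = 2*Y*(-150 + Y))
T = -45992643/59163895 (T = 30899*(1/14315) - 48536*1/16532 = 30899/14315 - 12134/4133 = -45992643/59163895 ≈ -0.77738)
T/w(E) = -45992643*1/(2*(-150 + 1))/59163895 = -45992643/(59163895*(2*1*(-149))) = -45992643/59163895/(-298) = -45992643/59163895*(-1/298) = 45992643/17630840710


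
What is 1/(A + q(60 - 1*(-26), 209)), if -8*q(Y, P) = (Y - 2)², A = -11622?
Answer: -1/12504 ≈ -7.9974e-5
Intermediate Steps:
q(Y, P) = -(-2 + Y)²/8 (q(Y, P) = -(Y - 2)²/8 = -(-2 + Y)²/8)
1/(A + q(60 - 1*(-26), 209)) = 1/(-11622 - (-2 + (60 - 1*(-26)))²/8) = 1/(-11622 - (-2 + (60 + 26))²/8) = 1/(-11622 - (-2 + 86)²/8) = 1/(-11622 - ⅛*84²) = 1/(-11622 - ⅛*7056) = 1/(-11622 - 882) = 1/(-12504) = -1/12504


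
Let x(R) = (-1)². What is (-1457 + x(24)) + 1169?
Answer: -287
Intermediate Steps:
x(R) = 1
(-1457 + x(24)) + 1169 = (-1457 + 1) + 1169 = -1456 + 1169 = -287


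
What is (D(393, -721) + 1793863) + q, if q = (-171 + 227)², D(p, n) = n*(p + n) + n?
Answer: 2032766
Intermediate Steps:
D(p, n) = n + n*(n + p) (D(p, n) = n*(n + p) + n = n + n*(n + p))
q = 3136 (q = 56² = 3136)
(D(393, -721) + 1793863) + q = (-721*(1 - 721 + 393) + 1793863) + 3136 = (-721*(-327) + 1793863) + 3136 = (235767 + 1793863) + 3136 = 2029630 + 3136 = 2032766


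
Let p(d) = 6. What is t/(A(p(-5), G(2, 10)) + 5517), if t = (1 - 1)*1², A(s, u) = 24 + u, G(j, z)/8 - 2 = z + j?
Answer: 0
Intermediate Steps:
G(j, z) = 16 + 8*j + 8*z (G(j, z) = 16 + 8*(z + j) = 16 + 8*(j + z) = 16 + (8*j + 8*z) = 16 + 8*j + 8*z)
t = 0 (t = 0*1 = 0)
t/(A(p(-5), G(2, 10)) + 5517) = 0/((24 + (16 + 8*2 + 8*10)) + 5517) = 0/((24 + (16 + 16 + 80)) + 5517) = 0/((24 + 112) + 5517) = 0/(136 + 5517) = 0/5653 = 0*(1/5653) = 0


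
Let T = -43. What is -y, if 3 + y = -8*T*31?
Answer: -10661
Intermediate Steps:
y = 10661 (y = -3 - 8*(-43)*31 = -3 + 344*31 = -3 + 10664 = 10661)
-y = -1*10661 = -10661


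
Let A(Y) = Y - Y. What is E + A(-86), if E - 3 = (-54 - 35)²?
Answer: 7924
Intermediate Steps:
A(Y) = 0
E = 7924 (E = 3 + (-54 - 35)² = 3 + (-89)² = 3 + 7921 = 7924)
E + A(-86) = 7924 + 0 = 7924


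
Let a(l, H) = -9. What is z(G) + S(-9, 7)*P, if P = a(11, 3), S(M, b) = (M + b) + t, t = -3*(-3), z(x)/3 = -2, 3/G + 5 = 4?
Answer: -69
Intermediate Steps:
G = -3 (G = 3/(-5 + 4) = 3/(-1) = 3*(-1) = -3)
z(x) = -6 (z(x) = 3*(-2) = -6)
t = 9
S(M, b) = 9 + M + b (S(M, b) = (M + b) + 9 = 9 + M + b)
P = -9
z(G) + S(-9, 7)*P = -6 + (9 - 9 + 7)*(-9) = -6 + 7*(-9) = -6 - 63 = -69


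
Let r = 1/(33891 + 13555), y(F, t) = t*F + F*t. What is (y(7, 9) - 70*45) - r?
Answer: -143476705/47446 ≈ -3024.0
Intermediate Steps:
y(F, t) = 2*F*t (y(F, t) = F*t + F*t = 2*F*t)
r = 1/47446 ≈ 2.1077e-5
(y(7, 9) - 70*45) - r = (2*7*9 - 70*45) - 1*1/47446 = (126 - 3150) - 1/47446 = -3024 - 1/47446 = -143476705/47446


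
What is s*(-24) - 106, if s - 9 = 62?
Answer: -1810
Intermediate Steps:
s = 71 (s = 9 + 62 = 71)
s*(-24) - 106 = 71*(-24) - 106 = -1704 - 106 = -1810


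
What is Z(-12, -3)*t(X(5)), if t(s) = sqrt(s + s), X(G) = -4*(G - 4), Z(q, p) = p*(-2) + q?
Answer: -12*I*sqrt(2) ≈ -16.971*I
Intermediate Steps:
Z(q, p) = q - 2*p (Z(q, p) = -2*p + q = q - 2*p)
X(G) = 16 - 4*G (X(G) = -4*(-4 + G) = 16 - 4*G)
t(s) = sqrt(2)*sqrt(s) (t(s) = sqrt(2*s) = sqrt(2)*sqrt(s))
Z(-12, -3)*t(X(5)) = (-12 - 2*(-3))*(sqrt(2)*sqrt(16 - 4*5)) = (-12 + 6)*(sqrt(2)*sqrt(16 - 20)) = -6*sqrt(2)*sqrt(-4) = -6*sqrt(2)*2*I = -12*I*sqrt(2)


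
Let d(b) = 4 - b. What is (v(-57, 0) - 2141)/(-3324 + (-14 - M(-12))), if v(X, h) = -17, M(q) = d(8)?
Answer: 1079/1667 ≈ 0.64727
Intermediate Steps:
M(q) = -4 (M(q) = 4 - 1*8 = 4 - 8 = -4)
(v(-57, 0) - 2141)/(-3324 + (-14 - M(-12))) = (-17 - 2141)/(-3324 + (-14 - 1*(-4))) = -2158/(-3324 + (-14 + 4)) = -2158/(-3324 - 10) = -2158/(-3334) = -2158*(-1/3334) = 1079/1667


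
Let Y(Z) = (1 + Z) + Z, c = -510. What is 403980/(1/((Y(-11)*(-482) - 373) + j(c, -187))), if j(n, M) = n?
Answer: 3732371220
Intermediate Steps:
Y(Z) = 1 + 2*Z
403980/(1/((Y(-11)*(-482) - 373) + j(c, -187))) = 403980/(1/(((1 + 2*(-11))*(-482) - 373) - 510)) = 403980/(1/(((1 - 22)*(-482) - 373) - 510)) = 403980/(1/((-21*(-482) - 373) - 510)) = 403980/(1/((10122 - 373) - 510)) = 403980/(1/(9749 - 510)) = 403980/(1/9239) = 403980*9239 = 3732371220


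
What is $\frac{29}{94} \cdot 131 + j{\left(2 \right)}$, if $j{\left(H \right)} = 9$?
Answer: $\frac{4645}{94} \approx 49.415$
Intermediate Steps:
$\frac{29}{94} \cdot 131 + j{\left(2 \right)} = \frac{29}{94} \cdot 131 + 9 = \frac{3799}{94} + 9 = \frac{4645}{94}$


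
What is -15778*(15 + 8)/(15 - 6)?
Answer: -362894/9 ≈ -40322.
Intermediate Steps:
-15778*(15 + 8)/(15 - 6) = -362894/9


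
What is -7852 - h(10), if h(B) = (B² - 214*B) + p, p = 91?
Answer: -5903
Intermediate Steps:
h(B) = 91 + B² - 214*B (h(B) = (B² - 214*B) + 91 = 91 + B² - 214*B)
-7852 - h(10) = -7852 - (91 + 10² - 214*10) = -7852 - (91 + 100 - 2140) = -7852 - 1*(-1949) = -7852 + 1949 = -5903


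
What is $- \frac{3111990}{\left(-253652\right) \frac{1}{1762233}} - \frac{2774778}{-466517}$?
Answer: $\frac{182743138940721189}{8452355006} \approx 2.162 \cdot 10^{7}$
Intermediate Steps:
$- \frac{3111990}{\left(-253652\right) \frac{1}{1762233}} - \frac{2774778}{-466517} = - \frac{3111990}{\left(-253652\right) \frac{1}{1762233}} - - \frac{2774778}{466517} = - \frac{3111990}{- \frac{253652}{1762233}} + \frac{2774778}{466517} = \left(-3111990\right) \left(- \frac{1762233}{253652}\right) + \frac{2774778}{466517} = \frac{391717962405}{18118} + \frac{2774778}{466517} = \frac{182743138940721189}{8452355006}$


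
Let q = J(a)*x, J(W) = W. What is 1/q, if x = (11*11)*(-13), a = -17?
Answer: 1/26741 ≈ 3.7396e-5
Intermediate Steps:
x = -1573 (x = 121*(-13) = -1573)
q = 26741 (q = -17*(-1573) = 26741)
1/q = 1/26741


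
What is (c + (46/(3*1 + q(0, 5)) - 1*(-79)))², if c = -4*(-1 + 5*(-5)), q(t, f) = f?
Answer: 570025/16 ≈ 35627.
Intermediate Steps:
c = 104 (c = -4*(-1 - 25) = -4*(-26) = 104)
(c + (46/(3*1 + q(0, 5)) - 1*(-79)))² = (104 + (46/(3*1 + 5) - 1*(-79)))² = (104 + (46/(3 + 5) + 79))² = (104 + (46/8 + 79))² = (104 + (46*(⅛) + 79))² = (104 + (23/4 + 79))² = (104 + 339/4)² = (755/4)² = 570025/16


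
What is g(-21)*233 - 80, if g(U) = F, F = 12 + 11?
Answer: 5279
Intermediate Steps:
F = 23
g(U) = 23
g(-21)*233 - 80 = 23*233 - 80 = 5359 - 80 = 5279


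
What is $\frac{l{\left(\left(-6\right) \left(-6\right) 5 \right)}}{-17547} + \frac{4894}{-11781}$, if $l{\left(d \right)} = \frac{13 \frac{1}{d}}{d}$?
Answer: $- \frac{309150081817}{744196345200} \approx -0.41541$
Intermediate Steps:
$l{\left(d \right)} = \frac{13}{d^{2}}$
$\frac{l{\left(\left(-6\right) \left(-6\right) 5 \right)}}{-17547} + \frac{4894}{-11781} = \frac{13 \cdot \frac{1}{32400}}{-17547} + \frac{4894}{-11781} = \frac{13}{32400} \left(- \frac{1}{17547}\right) + 4894 \left(- \frac{1}{11781}\right) = \frac{13}{32400} \left(- \frac{1}{17547}\right) - \frac{4894}{11781} = - \frac{13}{568522800} - \frac{4894}{11781} = - \frac{309150081817}{744196345200}$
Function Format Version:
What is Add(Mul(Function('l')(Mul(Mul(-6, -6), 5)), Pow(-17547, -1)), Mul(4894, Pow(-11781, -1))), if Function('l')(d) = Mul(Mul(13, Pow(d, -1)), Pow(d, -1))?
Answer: Rational(-309150081817, 744196345200) ≈ -0.41541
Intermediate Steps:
Function('l')(d) = Mul(13, Pow(d, -2))
Add(Mul(Function('l')(Mul(Mul(-6, -6), 5)), Pow(-17547, -1)), Mul(4894, Pow(-11781, -1))) = Add(Mul(Mul(13, Pow(Mul(Mul(-6, -6), 5), -2)), Pow(-17547, -1)), Mul(4894, Pow(-11781, -1))) = Add(Mul(Mul(13, Pow(Mul(36, 5), -2)), Rational(-1, 17547)), Mul(4894, Rational(-1, 11781))) = Add(Mul(Mul(13, Pow(180, -2)), Rational(-1, 17547)), Rational(-4894, 11781)) = Add(Mul(Mul(13, Rational(1, 32400)), Rational(-1, 17547)), Rational(-4894, 11781)) = Add(Mul(Rational(13, 32400), Rational(-1, 17547)), Rational(-4894, 11781)) = Add(Rational(-13, 568522800), Rational(-4894, 11781)) = Rational(-309150081817, 744196345200)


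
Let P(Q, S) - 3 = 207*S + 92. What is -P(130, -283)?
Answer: 58486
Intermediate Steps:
P(Q, S) = 95 + 207*S (P(Q, S) = 3 + (207*S + 92) = 3 + (92 + 207*S) = 95 + 207*S)
-P(130, -283) = -(95 + 207*(-283)) = -(95 - 58581) = -1*(-58486) = 58486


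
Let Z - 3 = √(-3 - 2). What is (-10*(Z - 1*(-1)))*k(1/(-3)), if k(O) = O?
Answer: 40/3 + 10*I*√5/3 ≈ 13.333 + 7.4536*I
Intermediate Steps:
Z = 3 + I*√5 (Z = 3 + √(-3 - 2) = 3 + √(-5) = 3 + I*√5 ≈ 3.0 + 2.2361*I)
(-10*(Z - 1*(-1)))*k(1/(-3)) = -10*((3 + I*√5) - 1*(-1))/(-3) = -10*((3 + I*√5) + 1)*(-⅓) = -10*(4 + I*√5)*(-⅓) = (-40 - 10*I*√5)*(-⅓) = 40/3 + 10*I*√5/3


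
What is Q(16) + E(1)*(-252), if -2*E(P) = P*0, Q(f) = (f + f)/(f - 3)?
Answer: 32/13 ≈ 2.4615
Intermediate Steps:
Q(f) = 2*f/(-3 + f) (Q(f) = (2*f)/(-3 + f) = 2*f/(-3 + f))
E(P) = 0 (E(P) = -P*0/2 = -½*0 = 0)
Q(16) + E(1)*(-252) = 2*16/(-3 + 16) + 0*(-252) = 2*16/13 + 0 = 2*16*(1/13) + 0 = 32/13 + 0 = 32/13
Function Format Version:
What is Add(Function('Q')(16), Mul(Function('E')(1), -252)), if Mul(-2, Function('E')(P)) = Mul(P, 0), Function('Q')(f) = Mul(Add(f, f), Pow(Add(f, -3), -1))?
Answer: Rational(32, 13) ≈ 2.4615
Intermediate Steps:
Function('Q')(f) = Mul(2, f, Pow(Add(-3, f), -1)) (Function('Q')(f) = Mul(Mul(2, f), Pow(Add(-3, f), -1)) = Mul(2, f, Pow(Add(-3, f), -1)))
Function('E')(P) = 0 (Function('E')(P) = Mul(Rational(-1, 2), Mul(P, 0)) = Mul(Rational(-1, 2), 0) = 0)
Add(Function('Q')(16), Mul(Function('E')(1), -252)) = Add(Mul(2, 16, Pow(Add(-3, 16), -1)), Mul(0, -252)) = Add(Mul(2, 16, Pow(13, -1)), 0) = Add(Mul(2, 16, Rational(1, 13)), 0) = Add(Rational(32, 13), 0) = Rational(32, 13)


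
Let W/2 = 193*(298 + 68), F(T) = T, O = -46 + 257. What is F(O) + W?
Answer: 141487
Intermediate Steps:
O = 211
W = 141276 (W = 2*(193*(298 + 68)) = 2*(193*366) = 2*70638 = 141276)
F(O) + W = 211 + 141276 = 141487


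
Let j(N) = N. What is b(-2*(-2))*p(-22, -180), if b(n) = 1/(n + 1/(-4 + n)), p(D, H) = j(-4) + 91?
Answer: 0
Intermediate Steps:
p(D, H) = 87 (p(D, H) = -4 + 91 = 87)
b(-2*(-2))*p(-22, -180) = ((-4 - 2*(-2))/(1 + (-2*(-2))² - (-8)*(-2)))*87 = ((-4 + 4)/(1 + 4² - 4*4))*87 = (0/(1 + 16 - 16))*87 = (0/1)*87 = (1*0)*87 = 0*87 = 0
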